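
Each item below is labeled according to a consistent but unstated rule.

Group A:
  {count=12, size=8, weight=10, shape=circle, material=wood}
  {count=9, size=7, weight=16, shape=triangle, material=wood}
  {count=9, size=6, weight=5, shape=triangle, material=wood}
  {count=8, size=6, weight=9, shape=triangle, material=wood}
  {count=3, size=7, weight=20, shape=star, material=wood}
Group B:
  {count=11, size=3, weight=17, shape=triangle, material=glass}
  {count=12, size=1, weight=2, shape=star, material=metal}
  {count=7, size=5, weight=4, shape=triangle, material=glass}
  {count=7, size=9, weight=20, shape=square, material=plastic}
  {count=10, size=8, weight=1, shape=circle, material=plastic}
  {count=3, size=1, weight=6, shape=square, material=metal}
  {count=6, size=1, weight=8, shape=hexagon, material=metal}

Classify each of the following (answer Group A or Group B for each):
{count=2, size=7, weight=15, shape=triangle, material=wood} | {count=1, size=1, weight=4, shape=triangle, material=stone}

Group A, Group B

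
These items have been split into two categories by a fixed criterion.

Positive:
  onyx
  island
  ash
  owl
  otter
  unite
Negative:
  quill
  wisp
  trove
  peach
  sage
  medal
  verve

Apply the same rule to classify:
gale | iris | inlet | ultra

Negative, Positive, Positive, Positive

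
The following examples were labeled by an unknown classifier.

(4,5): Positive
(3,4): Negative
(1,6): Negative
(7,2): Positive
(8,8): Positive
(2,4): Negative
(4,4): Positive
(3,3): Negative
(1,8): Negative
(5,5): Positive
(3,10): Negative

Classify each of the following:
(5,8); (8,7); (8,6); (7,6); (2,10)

'Positive' ⟺ first ≥ 4.
(5,8) — first 5, hence Positive. (8,7) — first 8, hence Positive. (8,6) — first 8, hence Positive. (7,6) — first 7, hence Positive. (2,10) — first 2, hence Negative.

Positive, Positive, Positive, Positive, Negative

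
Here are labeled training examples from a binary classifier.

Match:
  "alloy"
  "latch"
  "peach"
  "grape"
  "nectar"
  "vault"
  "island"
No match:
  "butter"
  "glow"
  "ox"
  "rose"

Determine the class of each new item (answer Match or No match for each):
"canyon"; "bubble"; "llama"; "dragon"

All 'Match' examples share one property — contains 'a' — and every 'No match' example lacks it.
Match: "canyon", since has 'a'. No match: "bubble", since no 'a'. Match: "llama", since has 'a'. Match: "dragon", since has 'a'.

Match, No match, Match, Match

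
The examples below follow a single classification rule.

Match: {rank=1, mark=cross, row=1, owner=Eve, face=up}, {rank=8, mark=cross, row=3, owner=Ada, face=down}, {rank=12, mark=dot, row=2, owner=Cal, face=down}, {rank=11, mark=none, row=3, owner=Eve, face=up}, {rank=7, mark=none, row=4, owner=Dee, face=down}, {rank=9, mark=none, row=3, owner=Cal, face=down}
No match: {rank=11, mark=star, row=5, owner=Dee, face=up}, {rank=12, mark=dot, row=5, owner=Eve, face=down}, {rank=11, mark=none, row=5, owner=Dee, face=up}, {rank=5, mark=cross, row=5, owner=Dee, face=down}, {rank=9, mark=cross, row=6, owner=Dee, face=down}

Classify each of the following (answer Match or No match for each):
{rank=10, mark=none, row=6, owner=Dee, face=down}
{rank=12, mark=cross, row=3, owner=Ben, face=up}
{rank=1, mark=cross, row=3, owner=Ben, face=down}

The simplest hypothesis consistent with all the labels is: row ≤ 4.
{rank=10, mark=none, row=6, owner=Dee, face=down}: No match (row = 6).
{rank=12, mark=cross, row=3, owner=Ben, face=up}: Match (row = 3).
{rank=1, mark=cross, row=3, owner=Ben, face=down}: Match (row = 3).

No match, Match, Match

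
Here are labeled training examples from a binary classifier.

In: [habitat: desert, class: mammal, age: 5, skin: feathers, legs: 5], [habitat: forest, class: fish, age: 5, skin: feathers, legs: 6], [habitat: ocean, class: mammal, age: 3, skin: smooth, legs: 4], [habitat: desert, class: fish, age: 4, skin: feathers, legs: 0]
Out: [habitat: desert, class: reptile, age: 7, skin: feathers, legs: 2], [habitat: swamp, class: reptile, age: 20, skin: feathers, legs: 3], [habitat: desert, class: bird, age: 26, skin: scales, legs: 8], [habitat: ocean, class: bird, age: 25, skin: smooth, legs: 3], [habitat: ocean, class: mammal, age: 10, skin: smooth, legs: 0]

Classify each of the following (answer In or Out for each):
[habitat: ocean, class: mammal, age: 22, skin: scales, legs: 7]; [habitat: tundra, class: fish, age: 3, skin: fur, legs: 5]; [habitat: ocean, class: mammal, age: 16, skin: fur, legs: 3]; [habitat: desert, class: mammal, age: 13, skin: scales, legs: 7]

All 'In' examples share one property — age ≤ 5 — and every 'Out' example lacks it.

Out, In, Out, Out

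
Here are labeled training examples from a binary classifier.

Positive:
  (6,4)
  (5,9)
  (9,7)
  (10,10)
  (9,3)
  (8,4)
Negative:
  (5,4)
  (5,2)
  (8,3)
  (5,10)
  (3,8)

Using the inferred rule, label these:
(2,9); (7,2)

Negative, Negative

'Positive' ⟺ sum is even.
(2,9): 2+9 = 11, doesn't match → Negative. (7,2): 7+2 = 9, doesn't match → Negative.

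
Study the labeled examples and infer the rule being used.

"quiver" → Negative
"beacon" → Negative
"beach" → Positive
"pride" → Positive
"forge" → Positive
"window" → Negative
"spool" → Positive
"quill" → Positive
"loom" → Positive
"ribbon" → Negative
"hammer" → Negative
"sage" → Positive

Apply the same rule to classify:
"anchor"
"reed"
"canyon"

The pattern is that an item is 'Positive' exactly when: length ≤ 5.
"anchor": Negative (length 6).
"reed": Positive (length 4).
"canyon": Negative (length 6).

Negative, Positive, Negative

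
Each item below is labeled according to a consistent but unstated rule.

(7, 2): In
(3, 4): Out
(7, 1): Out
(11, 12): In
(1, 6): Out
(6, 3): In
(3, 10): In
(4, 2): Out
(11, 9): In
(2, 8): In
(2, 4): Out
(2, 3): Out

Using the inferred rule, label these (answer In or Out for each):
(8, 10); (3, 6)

In, In

Rule: sum ≥ 9. This holds for each 'In' example and fails for each 'Out' one.
(8, 10): In (8+10 = 18).
(3, 6): In (3+6 = 9).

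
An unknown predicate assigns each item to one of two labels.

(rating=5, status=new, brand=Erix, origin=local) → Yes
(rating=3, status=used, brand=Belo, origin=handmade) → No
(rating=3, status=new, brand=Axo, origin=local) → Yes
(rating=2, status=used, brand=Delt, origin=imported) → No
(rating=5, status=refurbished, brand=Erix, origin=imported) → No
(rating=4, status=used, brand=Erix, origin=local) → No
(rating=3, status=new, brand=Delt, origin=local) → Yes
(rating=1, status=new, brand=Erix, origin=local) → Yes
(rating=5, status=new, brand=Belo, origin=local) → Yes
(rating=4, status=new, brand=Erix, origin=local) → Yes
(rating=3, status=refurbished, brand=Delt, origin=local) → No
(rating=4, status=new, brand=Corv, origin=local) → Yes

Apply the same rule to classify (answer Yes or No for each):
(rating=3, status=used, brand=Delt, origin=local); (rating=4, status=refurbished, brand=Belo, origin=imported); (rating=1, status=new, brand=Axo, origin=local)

No, No, Yes

Comparing the two groups points to one rule — status is new.
(rating=3, status=used, brand=Delt, origin=local) → status is used → No. (rating=4, status=refurbished, brand=Belo, origin=imported) → status is refurbished → No. (rating=1, status=new, brand=Axo, origin=local) → status is new → Yes.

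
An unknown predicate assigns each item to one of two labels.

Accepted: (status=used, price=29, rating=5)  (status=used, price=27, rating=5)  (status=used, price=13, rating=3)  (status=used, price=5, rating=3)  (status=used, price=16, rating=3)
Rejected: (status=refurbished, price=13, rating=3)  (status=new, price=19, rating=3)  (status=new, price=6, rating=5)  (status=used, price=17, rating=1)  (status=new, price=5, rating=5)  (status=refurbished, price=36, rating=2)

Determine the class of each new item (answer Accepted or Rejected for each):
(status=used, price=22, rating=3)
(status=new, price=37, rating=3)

Accepted, Rejected

Rule: status is used AND rating ≥ 2. This holds for each 'Accepted' example and fails for each 'Rejected' one.
(status=used, price=22, rating=3): status is used, rating = 3, checks out → Accepted.
(status=new, price=37, rating=3): status is new, rating = 3, doesn't qualify → Rejected.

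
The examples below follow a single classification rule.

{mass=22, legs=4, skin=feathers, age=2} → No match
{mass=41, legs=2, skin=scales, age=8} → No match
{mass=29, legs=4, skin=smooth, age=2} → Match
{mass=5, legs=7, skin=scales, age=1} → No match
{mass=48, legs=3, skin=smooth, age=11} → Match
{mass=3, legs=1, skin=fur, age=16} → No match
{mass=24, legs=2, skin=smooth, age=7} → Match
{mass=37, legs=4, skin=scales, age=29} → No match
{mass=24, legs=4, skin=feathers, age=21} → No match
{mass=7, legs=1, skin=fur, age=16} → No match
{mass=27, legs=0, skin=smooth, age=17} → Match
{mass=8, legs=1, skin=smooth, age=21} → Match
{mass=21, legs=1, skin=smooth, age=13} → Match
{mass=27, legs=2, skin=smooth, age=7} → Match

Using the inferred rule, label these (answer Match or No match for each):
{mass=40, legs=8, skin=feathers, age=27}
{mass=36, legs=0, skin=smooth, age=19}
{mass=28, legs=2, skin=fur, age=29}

The classifier is using: skin is smooth.
{mass=40, legs=8, skin=feathers, age=27} — skin is feathers, hence No match. {mass=36, legs=0, skin=smooth, age=19} — skin is smooth, hence Match. {mass=28, legs=2, skin=fur, age=29} — skin is fur, hence No match.

No match, Match, No match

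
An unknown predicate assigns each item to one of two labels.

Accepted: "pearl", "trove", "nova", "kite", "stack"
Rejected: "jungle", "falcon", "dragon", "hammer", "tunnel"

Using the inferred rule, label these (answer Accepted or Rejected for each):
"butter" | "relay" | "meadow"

Every 'Accepted' example satisfies: length ≤ 5. None of the 'Rejected' examples do.
"butter" — length 6, hence Rejected. "relay" — length 5, hence Accepted. "meadow" — length 6, hence Rejected.

Rejected, Accepted, Rejected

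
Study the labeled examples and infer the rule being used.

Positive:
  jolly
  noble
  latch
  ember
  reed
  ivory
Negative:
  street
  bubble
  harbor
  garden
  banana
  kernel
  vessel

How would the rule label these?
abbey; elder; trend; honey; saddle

Positive, Positive, Positive, Positive, Negative

Every 'Positive' example satisfies: length ≤ 5. None of the 'Negative' examples do.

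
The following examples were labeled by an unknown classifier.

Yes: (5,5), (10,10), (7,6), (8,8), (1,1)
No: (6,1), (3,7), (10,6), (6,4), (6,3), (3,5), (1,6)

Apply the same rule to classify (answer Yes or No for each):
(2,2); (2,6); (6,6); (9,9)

Yes, No, Yes, Yes

The rule appears to be: |first − second| ≤ 1.
(2,2): Yes (|2−2| = 0). (2,6): No (|2−6| = 4). (6,6): Yes (|6−6| = 0). (9,9): Yes (|9−9| = 0).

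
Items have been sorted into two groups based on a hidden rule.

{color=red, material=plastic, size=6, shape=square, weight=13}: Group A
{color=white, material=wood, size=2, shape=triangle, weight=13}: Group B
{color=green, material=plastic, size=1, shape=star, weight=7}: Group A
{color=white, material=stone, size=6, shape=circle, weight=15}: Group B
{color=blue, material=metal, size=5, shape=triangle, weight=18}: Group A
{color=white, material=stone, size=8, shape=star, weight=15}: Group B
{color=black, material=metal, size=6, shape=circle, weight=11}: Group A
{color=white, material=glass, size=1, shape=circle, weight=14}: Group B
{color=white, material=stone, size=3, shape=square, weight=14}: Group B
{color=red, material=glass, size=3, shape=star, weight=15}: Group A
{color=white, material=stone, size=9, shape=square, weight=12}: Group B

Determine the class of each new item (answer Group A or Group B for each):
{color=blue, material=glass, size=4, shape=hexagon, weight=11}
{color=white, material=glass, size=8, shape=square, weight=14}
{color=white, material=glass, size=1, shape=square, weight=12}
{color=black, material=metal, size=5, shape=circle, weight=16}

The common property of the 'Group A' items is: color is not white. No 'Group B' item has it.
Group A: {color=blue, material=glass, size=4, shape=hexagon, weight=11}, since color is blue. Group B: {color=white, material=glass, size=8, shape=square, weight=14}, since color is white. Group B: {color=white, material=glass, size=1, shape=square, weight=12}, since color is white. Group A: {color=black, material=metal, size=5, shape=circle, weight=16}, since color is black.

Group A, Group B, Group B, Group A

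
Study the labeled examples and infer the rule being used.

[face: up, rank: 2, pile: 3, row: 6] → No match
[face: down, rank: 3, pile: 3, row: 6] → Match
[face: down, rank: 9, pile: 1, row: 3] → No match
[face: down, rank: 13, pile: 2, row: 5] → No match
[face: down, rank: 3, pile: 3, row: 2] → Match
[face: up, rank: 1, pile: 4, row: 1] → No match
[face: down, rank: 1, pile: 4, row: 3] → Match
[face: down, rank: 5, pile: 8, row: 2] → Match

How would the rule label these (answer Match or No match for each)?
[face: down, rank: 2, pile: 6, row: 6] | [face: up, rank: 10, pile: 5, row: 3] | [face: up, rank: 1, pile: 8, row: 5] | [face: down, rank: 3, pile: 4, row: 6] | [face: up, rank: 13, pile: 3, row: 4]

Match, No match, No match, Match, No match

The classifier is using: face is down AND pile ≥ 3.
[face: down, rank: 2, pile: 6, row: 6]: Match (face is down, pile = 6).
[face: up, rank: 10, pile: 5, row: 3]: No match (face is up, pile = 5).
[face: up, rank: 1, pile: 8, row: 5]: No match (face is up, pile = 8).
[face: down, rank: 3, pile: 4, row: 6]: Match (face is down, pile = 4).
[face: up, rank: 13, pile: 3, row: 4]: No match (face is up, pile = 3).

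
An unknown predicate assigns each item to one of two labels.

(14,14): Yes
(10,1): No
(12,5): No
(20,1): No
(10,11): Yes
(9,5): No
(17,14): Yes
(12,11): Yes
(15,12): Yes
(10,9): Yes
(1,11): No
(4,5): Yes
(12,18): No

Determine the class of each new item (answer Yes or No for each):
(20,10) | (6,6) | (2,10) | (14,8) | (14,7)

The common property of the 'Yes' items is: |first − second| ≤ 3. No 'No' item has it.

No, Yes, No, No, No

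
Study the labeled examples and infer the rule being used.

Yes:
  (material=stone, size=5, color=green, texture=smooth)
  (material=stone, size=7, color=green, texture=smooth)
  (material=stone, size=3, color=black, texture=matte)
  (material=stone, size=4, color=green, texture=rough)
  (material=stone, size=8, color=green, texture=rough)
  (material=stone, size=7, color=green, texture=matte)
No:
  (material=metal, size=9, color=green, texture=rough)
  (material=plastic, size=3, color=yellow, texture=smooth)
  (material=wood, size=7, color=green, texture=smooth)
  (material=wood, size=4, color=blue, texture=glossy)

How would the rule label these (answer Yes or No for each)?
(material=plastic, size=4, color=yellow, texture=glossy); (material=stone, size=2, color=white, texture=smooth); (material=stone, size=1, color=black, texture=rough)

No, Yes, Yes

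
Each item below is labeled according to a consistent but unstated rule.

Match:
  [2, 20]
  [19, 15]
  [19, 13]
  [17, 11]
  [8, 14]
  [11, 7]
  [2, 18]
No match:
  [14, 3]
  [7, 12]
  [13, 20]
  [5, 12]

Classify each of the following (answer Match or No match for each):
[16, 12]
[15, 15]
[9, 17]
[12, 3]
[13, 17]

Looking at the examples, the only property every 'Match' case has and every 'No match' case lacks is: sum is even.
[16, 12]: 16+12 = 28, qualifies → Match. [15, 15]: 15+15 = 30, qualifies → Match. [9, 17]: 9+17 = 26, qualifies → Match. [12, 3]: 12+3 = 15, fails this test → No match. [13, 17]: 13+17 = 30, qualifies → Match.

Match, Match, Match, No match, Match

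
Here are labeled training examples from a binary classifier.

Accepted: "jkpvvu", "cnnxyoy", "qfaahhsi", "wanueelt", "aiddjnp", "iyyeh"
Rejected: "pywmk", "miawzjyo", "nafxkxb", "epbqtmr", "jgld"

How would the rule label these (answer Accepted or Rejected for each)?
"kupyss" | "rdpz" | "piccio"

One predicate separates the groups cleanly: has a double letter.
"kupyss": 'ss' doubled, satisfies this → Accepted.
"rdpz": no doubled letter, fails this test → Rejected.
"piccio": 'cc' doubled, satisfies this → Accepted.

Accepted, Rejected, Accepted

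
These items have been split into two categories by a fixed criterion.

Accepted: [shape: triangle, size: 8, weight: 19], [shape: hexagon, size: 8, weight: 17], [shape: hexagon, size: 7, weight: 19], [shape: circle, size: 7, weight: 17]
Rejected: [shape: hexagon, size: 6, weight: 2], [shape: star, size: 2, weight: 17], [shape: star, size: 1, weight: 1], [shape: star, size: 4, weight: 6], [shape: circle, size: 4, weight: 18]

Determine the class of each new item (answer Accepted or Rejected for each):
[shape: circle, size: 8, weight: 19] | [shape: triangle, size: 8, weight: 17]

Accepted, Accepted

All 'Accepted' examples share one property — size ≥ 7 — and every 'Rejected' example lacks it.
Accepted: [shape: circle, size: 8, weight: 19], since size = 8. Accepted: [shape: triangle, size: 8, weight: 17], since size = 8.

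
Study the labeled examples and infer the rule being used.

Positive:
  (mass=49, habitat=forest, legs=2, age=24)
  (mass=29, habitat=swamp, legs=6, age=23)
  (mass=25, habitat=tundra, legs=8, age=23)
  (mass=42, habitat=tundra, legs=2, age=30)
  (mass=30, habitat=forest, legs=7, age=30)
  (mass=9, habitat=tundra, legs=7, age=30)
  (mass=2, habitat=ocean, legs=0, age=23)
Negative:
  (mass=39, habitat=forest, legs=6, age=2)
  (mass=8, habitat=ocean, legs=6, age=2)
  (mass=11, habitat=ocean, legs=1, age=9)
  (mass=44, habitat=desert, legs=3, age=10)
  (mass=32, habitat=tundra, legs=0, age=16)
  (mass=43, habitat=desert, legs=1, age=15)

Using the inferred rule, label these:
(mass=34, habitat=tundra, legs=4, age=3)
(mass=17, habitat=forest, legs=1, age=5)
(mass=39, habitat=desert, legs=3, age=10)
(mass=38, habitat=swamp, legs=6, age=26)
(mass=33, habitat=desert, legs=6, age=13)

The rule appears to be: age ≥ 23.
(mass=34, habitat=tundra, legs=4, age=3) — age = 3, hence Negative. (mass=17, habitat=forest, legs=1, age=5) — age = 5, hence Negative. (mass=39, habitat=desert, legs=3, age=10) — age = 10, hence Negative. (mass=38, habitat=swamp, legs=6, age=26) — age = 26, hence Positive. (mass=33, habitat=desert, legs=6, age=13) — age = 13, hence Negative.

Negative, Negative, Negative, Positive, Negative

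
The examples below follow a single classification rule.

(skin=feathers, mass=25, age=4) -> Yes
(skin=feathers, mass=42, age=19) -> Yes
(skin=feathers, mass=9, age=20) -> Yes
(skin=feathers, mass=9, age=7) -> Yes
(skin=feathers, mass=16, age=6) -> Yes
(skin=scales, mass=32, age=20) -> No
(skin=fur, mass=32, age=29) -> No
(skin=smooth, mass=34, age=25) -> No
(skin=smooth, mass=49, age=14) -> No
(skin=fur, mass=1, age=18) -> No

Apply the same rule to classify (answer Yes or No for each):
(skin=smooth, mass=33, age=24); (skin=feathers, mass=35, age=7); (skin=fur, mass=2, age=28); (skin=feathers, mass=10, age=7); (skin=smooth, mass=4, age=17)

No, Yes, No, Yes, No

The simplest hypothesis consistent with all the labels is: skin is feathers.
(skin=smooth, mass=33, age=24): skin is smooth — lacks this property, so No.
(skin=feathers, mass=35, age=7): skin is feathers — has this property, so Yes.
(skin=fur, mass=2, age=28): skin is fur — lacks this property, so No.
(skin=feathers, mass=10, age=7): skin is feathers — has this property, so Yes.
(skin=smooth, mass=4, age=17): skin is smooth — lacks this property, so No.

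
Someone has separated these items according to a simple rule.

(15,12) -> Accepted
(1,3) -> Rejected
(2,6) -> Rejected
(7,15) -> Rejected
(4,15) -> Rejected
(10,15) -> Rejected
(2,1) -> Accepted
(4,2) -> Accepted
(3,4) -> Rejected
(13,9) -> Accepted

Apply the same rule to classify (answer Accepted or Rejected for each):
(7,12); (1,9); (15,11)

A rule that fits every label: first > second — true of each 'Accepted' example, false of each 'Rejected' one.

Rejected, Rejected, Accepted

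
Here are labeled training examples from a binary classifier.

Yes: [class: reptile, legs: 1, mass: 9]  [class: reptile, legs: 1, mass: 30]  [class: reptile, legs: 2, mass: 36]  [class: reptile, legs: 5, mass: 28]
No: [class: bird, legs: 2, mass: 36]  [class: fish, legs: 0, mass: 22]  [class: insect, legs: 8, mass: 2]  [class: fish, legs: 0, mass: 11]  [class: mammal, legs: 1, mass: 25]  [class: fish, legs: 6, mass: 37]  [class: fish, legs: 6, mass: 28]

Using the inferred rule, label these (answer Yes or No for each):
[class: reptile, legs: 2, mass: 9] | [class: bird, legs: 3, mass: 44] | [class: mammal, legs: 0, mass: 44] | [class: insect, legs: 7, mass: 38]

Rule: class is reptile. This holds for each 'Yes' example and fails for each 'No' one.
[class: reptile, legs: 2, mass: 9]: class is reptile, meets the rule → Yes. [class: bird, legs: 3, mass: 44]: class is bird, does not pass → No. [class: mammal, legs: 0, mass: 44]: class is mammal, does not pass → No. [class: insect, legs: 7, mass: 38]: class is insect, does not pass → No.

Yes, No, No, No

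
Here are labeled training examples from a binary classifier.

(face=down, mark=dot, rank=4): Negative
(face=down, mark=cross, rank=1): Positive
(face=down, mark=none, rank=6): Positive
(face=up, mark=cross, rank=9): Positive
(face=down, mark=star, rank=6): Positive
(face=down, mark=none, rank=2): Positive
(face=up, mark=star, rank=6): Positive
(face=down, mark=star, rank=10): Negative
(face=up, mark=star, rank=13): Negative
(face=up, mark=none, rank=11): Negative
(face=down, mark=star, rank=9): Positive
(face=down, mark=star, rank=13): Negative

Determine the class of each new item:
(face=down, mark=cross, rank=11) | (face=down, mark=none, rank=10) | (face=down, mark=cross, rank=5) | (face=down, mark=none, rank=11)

The distinguishing property — rank ≠ 4 AND rank ≤ 9 — holds for all the 'Positive' cases and none of the 'Negative' cases.
(face=down, mark=cross, rank=11) → rank = 11 → Negative.
(face=down, mark=none, rank=10) → rank = 10 → Negative.
(face=down, mark=cross, rank=5) → rank = 5 → Positive.
(face=down, mark=none, rank=11) → rank = 11 → Negative.

Negative, Negative, Positive, Negative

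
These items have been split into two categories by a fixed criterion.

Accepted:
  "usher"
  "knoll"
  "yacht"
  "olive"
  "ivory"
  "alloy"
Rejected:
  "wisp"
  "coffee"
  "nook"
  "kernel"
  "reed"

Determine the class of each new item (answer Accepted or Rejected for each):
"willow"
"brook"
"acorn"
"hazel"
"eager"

Rejected, Accepted, Accepted, Accepted, Accepted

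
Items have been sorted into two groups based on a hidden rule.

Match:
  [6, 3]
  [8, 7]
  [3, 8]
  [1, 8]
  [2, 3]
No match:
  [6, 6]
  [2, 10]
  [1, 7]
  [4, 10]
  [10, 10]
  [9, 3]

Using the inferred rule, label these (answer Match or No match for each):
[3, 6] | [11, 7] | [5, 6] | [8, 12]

Match, No match, Match, No match

All 'Match' examples share one property — sum is odd — and every 'No match' example lacks it.
[3, 6]: Match (3+6 = 9).
[11, 7]: No match (11+7 = 18).
[5, 6]: Match (5+6 = 11).
[8, 12]: No match (8+12 = 20).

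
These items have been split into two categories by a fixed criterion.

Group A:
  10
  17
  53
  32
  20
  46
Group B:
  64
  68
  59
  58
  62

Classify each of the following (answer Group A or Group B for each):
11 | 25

All 'Group A' examples share one property — at most 53 — and every 'Group B' example lacks it.
11: Group A (11 ≤ 53).
25: Group A (25 ≤ 53).

Group A, Group A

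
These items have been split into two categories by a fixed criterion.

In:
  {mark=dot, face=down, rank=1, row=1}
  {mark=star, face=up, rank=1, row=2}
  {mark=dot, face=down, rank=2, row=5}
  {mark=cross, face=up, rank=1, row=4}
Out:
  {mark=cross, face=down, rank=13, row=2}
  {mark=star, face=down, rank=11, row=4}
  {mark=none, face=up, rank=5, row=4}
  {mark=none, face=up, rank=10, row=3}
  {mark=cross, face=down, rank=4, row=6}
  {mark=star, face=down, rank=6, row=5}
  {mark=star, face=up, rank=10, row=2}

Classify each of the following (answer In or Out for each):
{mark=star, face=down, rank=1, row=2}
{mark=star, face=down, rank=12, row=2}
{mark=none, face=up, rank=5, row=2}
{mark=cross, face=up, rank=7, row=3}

In, Out, Out, Out

The common property of the 'In' items is: rank ≤ 2. No 'Out' item has it.
{mark=star, face=down, rank=1, row=2} — rank = 1, hence In.
{mark=star, face=down, rank=12, row=2} — rank = 12, hence Out.
{mark=none, face=up, rank=5, row=2} — rank = 5, hence Out.
{mark=cross, face=up, rank=7, row=3} — rank = 7, hence Out.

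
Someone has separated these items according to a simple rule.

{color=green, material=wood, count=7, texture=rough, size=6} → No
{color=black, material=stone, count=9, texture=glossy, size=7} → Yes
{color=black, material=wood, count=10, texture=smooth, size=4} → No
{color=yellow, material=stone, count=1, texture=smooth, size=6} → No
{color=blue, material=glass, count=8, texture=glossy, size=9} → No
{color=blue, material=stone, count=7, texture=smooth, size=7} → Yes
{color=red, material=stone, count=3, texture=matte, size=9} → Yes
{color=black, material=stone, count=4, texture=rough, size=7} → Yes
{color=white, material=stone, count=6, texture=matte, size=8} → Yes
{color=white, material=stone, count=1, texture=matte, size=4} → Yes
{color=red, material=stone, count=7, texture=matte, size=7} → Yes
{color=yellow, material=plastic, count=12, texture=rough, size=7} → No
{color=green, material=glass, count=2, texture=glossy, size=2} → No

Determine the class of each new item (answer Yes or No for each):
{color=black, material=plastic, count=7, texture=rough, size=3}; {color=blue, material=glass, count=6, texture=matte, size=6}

No, No

Rule: material is stone AND size ≠ 6. This holds for each 'Yes' example and fails for each 'No' one.
No: {color=black, material=plastic, count=7, texture=rough, size=3}, since material is plastic, size = 3.
No: {color=blue, material=glass, count=6, texture=matte, size=6}, since material is glass, size = 6.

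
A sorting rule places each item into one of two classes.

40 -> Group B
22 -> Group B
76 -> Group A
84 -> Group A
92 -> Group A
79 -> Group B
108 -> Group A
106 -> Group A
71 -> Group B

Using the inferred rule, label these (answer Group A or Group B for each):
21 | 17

One predicate separates the groups cleanly: even AND at least 71.
Group B: 21, since 21 is odd, 21 < 71. Group B: 17, since 17 is odd, 17 < 71.

Group B, Group B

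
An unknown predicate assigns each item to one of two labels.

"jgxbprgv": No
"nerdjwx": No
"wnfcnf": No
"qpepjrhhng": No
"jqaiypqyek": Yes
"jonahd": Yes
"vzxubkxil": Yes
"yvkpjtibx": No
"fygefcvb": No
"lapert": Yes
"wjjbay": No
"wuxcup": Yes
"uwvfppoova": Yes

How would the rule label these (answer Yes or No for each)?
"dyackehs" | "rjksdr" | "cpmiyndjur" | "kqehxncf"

Yes, No, Yes, No

A rule that fits every label: has ≥ 2 vowels — true of each 'Yes' example, false of each 'No' one.
Yes: "dyackehs", since 2 vowels.
No: "rjksdr", since 0 vowels.
Yes: "cpmiyndjur", since 2 vowels.
No: "kqehxncf", since 1 vowel.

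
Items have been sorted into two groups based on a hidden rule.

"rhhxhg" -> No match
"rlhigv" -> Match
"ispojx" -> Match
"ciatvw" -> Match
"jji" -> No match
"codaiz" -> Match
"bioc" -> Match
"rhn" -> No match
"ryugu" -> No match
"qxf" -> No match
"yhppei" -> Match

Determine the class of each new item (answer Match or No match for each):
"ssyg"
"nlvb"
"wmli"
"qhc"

No match, No match, Match, No match

A rule that fits every label: even length AND contains 'i' — true of each 'Match' example, false of each 'No match' one.
"ssyg" — length 4, no 'i', hence No match.
"nlvb" — length 4, no 'i', hence No match.
"wmli" — length 4, has 'i', hence Match.
"qhc" — length 3, no 'i', hence No match.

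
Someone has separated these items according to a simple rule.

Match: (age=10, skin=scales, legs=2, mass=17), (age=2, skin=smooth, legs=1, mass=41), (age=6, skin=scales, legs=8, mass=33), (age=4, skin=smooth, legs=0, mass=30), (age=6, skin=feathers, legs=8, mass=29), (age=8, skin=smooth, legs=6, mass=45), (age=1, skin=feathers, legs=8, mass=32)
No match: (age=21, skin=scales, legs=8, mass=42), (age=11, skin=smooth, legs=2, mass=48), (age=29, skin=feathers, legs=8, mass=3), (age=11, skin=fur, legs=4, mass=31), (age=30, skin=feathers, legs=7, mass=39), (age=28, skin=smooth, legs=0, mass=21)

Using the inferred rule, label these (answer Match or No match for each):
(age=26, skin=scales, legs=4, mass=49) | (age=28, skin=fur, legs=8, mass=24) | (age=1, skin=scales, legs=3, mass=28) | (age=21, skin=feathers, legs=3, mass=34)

All 'Match' examples share one property — age ≤ 10 — and every 'No match' example lacks it.

No match, No match, Match, No match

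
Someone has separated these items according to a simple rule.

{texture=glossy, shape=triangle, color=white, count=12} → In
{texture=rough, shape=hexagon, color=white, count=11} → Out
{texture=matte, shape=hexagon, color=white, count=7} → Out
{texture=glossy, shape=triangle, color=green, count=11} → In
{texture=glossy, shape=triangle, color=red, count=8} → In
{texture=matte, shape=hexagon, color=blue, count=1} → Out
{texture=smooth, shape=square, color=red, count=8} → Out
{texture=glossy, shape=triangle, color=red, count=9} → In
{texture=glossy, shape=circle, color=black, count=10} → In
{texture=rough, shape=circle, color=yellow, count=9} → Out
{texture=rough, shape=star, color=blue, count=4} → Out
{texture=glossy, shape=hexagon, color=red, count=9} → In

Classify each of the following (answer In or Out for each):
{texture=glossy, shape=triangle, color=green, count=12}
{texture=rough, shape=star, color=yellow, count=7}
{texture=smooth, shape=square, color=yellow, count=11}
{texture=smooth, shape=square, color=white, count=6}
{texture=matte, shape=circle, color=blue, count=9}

Looking at the examples, the only property every 'In' case has and every 'Out' case lacks is: texture is glossy.
{texture=glossy, shape=triangle, color=green, count=12}: In (texture is glossy).
{texture=rough, shape=star, color=yellow, count=7}: Out (texture is rough).
{texture=smooth, shape=square, color=yellow, count=11}: Out (texture is smooth).
{texture=smooth, shape=square, color=white, count=6}: Out (texture is smooth).
{texture=matte, shape=circle, color=blue, count=9}: Out (texture is matte).

In, Out, Out, Out, Out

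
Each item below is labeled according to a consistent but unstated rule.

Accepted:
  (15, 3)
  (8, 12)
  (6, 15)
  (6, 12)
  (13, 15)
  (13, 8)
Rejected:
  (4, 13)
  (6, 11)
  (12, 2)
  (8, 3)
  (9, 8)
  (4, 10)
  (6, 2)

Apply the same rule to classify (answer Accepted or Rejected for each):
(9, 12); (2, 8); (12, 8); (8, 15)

Accepted, Rejected, Accepted, Accepted

Every 'Accepted' example satisfies: sum ≥ 18. None of the 'Rejected' examples do.
(9, 12) → 9+12 = 21 → Accepted. (2, 8) → 2+8 = 10 → Rejected. (12, 8) → 12+8 = 20 → Accepted. (8, 15) → 8+15 = 23 → Accepted.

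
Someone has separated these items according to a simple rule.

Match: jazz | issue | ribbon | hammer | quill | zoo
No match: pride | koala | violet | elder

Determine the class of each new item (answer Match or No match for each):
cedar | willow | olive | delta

No match, Match, No match, No match

A rule that fits every label: has a double letter — true of each 'Match' example, false of each 'No match' one.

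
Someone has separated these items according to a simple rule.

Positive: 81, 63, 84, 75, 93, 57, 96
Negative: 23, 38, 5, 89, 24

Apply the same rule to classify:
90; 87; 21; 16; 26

The rule appears to be: multiple of 3 AND at least 38.
90: Positive (90 = 3·30, 90 ≥ 38). 87: Positive (87 = 3·29, 87 ≥ 38). 21: Negative (21 = 3·7, 21 < 38). 16: Negative (16 = 3·5 + 1, 16 < 38). 26: Negative (26 = 3·8 + 2, 26 < 38).

Positive, Positive, Negative, Negative, Negative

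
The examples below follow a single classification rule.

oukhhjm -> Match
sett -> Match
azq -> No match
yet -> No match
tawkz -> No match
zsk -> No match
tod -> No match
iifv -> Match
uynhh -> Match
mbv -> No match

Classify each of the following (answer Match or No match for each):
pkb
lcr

All 'Match' examples share one property — has a double letter — and every 'No match' example lacks it.

No match, No match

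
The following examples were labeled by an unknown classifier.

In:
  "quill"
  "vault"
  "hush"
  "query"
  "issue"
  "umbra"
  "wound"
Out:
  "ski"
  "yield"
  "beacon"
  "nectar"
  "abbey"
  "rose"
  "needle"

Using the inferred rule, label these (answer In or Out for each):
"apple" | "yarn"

Out, Out

Comparing the two groups points to one rule — contains 'u'.
"apple": no 'u', fails this test → Out. "yarn": no 'u', fails this test → Out.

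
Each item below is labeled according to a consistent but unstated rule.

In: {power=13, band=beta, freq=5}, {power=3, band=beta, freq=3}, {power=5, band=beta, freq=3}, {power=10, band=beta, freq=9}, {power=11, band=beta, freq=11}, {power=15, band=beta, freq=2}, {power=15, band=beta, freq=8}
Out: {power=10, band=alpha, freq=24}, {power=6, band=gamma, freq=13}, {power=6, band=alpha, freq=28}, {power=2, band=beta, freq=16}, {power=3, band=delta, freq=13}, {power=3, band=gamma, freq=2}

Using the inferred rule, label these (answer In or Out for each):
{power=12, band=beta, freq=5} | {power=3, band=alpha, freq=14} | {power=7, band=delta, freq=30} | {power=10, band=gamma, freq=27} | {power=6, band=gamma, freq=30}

In, Out, Out, Out, Out

One predicate separates the groups cleanly: band is beta AND freq ≤ 11.
In: {power=12, band=beta, freq=5}, since band is beta, freq = 5. Out: {power=3, band=alpha, freq=14}, since band is alpha, freq = 14. Out: {power=7, band=delta, freq=30}, since band is delta, freq = 30. Out: {power=10, band=gamma, freq=27}, since band is gamma, freq = 27. Out: {power=6, band=gamma, freq=30}, since band is gamma, freq = 30.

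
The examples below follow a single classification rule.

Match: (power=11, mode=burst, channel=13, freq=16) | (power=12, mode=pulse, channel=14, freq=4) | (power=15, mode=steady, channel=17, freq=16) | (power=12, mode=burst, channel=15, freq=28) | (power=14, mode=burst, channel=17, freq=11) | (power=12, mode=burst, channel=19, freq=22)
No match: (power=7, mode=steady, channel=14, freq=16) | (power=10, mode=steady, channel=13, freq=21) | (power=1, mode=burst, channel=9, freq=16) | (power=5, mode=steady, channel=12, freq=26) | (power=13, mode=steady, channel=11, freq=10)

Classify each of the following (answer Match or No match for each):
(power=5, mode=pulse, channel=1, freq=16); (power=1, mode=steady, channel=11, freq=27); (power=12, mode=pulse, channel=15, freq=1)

No match, No match, Match

One predicate separates the groups cleanly: channel ≥ 12 AND power ≥ 11.
(power=5, mode=pulse, channel=1, freq=16): channel = 1, power = 5, does not pass → No match. (power=1, mode=steady, channel=11, freq=27): channel = 11, power = 1, does not pass → No match. (power=12, mode=pulse, channel=15, freq=1): channel = 15, power = 12, satisfies this → Match.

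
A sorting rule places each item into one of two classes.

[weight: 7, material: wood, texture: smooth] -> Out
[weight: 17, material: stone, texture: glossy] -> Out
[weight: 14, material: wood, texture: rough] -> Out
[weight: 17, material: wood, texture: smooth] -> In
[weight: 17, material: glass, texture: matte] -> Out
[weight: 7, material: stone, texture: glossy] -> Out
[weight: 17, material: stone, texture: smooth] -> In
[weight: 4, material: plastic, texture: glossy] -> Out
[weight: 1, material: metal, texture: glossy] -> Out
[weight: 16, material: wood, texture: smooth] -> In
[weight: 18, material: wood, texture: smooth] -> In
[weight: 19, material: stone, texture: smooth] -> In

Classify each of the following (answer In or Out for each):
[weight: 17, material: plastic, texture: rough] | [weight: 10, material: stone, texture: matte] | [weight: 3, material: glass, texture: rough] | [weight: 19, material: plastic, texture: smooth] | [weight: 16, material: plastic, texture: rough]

The distinguishing property — texture is smooth AND weight ≥ 14 — holds for all the 'In' cases and none of the 'Out' cases.
[weight: 17, material: plastic, texture: rough] → texture is rough, weight = 17 → Out.
[weight: 10, material: stone, texture: matte] → texture is matte, weight = 10 → Out.
[weight: 3, material: glass, texture: rough] → texture is rough, weight = 3 → Out.
[weight: 19, material: plastic, texture: smooth] → texture is smooth, weight = 19 → In.
[weight: 16, material: plastic, texture: rough] → texture is rough, weight = 16 → Out.

Out, Out, Out, In, Out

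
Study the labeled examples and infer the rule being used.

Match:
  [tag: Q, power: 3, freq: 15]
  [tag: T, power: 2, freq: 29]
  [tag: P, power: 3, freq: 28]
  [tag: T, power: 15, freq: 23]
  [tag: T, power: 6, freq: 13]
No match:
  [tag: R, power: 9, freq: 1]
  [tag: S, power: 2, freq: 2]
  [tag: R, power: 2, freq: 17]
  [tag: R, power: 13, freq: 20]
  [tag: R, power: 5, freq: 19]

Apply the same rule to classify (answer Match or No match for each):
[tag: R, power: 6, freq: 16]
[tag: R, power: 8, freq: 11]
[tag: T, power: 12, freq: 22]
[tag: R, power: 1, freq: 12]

No match, No match, Match, No match

A rule that fits every label: tag is T OR power = 3 — true of each 'Match' example, false of each 'No match' one.
[tag: R, power: 6, freq: 16] — tag is R, power = 6, hence No match. [tag: R, power: 8, freq: 11] — tag is R, power = 8, hence No match. [tag: T, power: 12, freq: 22] — tag is T, power = 12, hence Match. [tag: R, power: 1, freq: 12] — tag is R, power = 1, hence No match.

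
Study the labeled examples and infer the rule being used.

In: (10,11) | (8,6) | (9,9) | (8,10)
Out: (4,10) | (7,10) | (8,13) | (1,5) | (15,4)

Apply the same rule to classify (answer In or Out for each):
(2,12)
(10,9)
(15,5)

All 'In' examples share one property — |first − second| ≤ 2 — and every 'Out' example lacks it.
Out: (2,12), since |2−12| = 10. In: (10,9), since |10−9| = 1. Out: (15,5), since |15−5| = 10.

Out, In, Out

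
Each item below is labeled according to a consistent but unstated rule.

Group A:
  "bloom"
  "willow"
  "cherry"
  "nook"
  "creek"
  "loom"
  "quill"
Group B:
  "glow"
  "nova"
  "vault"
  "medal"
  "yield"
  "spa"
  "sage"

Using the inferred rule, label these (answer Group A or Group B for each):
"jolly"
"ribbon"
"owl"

Group A, Group A, Group B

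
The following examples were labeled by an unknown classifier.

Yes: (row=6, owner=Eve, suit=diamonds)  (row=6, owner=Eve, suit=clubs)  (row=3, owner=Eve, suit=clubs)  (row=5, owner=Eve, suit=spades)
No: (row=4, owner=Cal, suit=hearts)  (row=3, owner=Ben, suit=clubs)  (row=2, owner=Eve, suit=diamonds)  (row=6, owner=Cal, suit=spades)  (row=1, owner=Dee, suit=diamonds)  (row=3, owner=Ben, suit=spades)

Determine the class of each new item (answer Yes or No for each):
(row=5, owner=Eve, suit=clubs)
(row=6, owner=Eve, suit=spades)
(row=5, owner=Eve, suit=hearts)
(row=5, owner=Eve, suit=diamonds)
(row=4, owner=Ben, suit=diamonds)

A rule that fits every label: owner is Eve AND row ≥ 3 — true of each 'Yes' example, false of each 'No' one.
Yes: (row=5, owner=Eve, suit=clubs), since owner is Eve, row = 5. Yes: (row=6, owner=Eve, suit=spades), since owner is Eve, row = 6. Yes: (row=5, owner=Eve, suit=hearts), since owner is Eve, row = 5. Yes: (row=5, owner=Eve, suit=diamonds), since owner is Eve, row = 5. No: (row=4, owner=Ben, suit=diamonds), since owner is Ben, row = 4.

Yes, Yes, Yes, Yes, No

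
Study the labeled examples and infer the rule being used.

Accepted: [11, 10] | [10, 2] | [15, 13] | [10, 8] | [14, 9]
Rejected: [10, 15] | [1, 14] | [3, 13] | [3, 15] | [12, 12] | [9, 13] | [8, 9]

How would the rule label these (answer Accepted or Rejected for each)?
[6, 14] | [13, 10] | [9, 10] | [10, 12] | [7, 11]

Rejected, Accepted, Rejected, Rejected, Rejected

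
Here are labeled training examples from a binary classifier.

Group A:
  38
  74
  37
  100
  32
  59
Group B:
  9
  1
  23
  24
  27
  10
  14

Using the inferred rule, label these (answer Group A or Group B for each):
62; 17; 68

Every 'Group A' example satisfies: at least 32. None of the 'Group B' examples do.

Group A, Group B, Group A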